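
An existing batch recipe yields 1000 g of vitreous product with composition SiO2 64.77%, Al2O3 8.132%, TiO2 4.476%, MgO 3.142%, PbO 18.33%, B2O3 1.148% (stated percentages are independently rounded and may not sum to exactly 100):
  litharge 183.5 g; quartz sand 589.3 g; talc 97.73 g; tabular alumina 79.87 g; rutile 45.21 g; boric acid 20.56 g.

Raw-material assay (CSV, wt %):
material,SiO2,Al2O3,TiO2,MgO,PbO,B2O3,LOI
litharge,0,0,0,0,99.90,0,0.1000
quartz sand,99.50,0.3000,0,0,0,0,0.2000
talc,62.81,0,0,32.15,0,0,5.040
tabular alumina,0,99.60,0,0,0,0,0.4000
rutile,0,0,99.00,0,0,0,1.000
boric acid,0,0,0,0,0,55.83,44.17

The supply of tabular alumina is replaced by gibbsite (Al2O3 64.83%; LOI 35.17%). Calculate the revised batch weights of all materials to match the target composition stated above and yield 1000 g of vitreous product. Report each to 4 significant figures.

Revised batch per 1000 g vitreous product:
  litharge: 183.5 g
  quartz sand: 589.3 g
  talc: 97.73 g
  gibbsite: 122.7 g
  rutile: 45.21 g
  boric acid: 20.56 g
Total batch = 1059 g; LOI loss = 58.97 g

Every computation carries full precision throughout; the intermediate values appear, rounded to four significant digits, on the page — every reported figure is rounded just once; derived quantities (the six compositions, the totals, ignition loss, the yield, net glass mass) are re-derived using the weight values per 1000 g of glass at full precision as set out in problem or answer.
Oxide-by-oxide targets in 1000 g vitreous product:
  SiO2: 64.77% × 1000 = 647.7 g
  Al2O3: 8.132% × 1000 = 81.32 g
  TiO2: 4.476% × 1000 = 44.76 g
  MgO: 3.142% × 1000 = 31.42 g
  PbO: 18.33% × 1000 = 183.3 g
  B2O3: 1.148% × 1000 = 11.48 g
A balance pass over the oxides, using the reported weights, at the basis given (summed amounts equal target values given rounding of the digits):
  SiO2: 589.3·0.9950 + 97.73·0.6281 = 647.7 g (target 647.7 g)
  Al2O3: 589.3·0.003000 + 122.7·0.6483 = 81.31 g (target 81.32 g)
  TiO2: 45.21·0.9900 = 44.76 g (target 44.76 g)
  MgO: 97.73·0.3215 = 31.42 g (target 31.42 g)
  PbO: 183.5·0.9990 = 183.3 g (target 183.3 g)
  B2O3: 20.56·0.5583 = 11.48 g (target 11.48 g)
Glass mass check: total charge less LOI = 1000 g (summing oxide targets gives 1000 g; against the stated basis, 1000 g — a pure rounding effect).
Batch grand total — Σ batch = 1059 g; the LOI term Σ batch·LOI equals 58.97 g; yield = glass ÷ total batch = 94.43%.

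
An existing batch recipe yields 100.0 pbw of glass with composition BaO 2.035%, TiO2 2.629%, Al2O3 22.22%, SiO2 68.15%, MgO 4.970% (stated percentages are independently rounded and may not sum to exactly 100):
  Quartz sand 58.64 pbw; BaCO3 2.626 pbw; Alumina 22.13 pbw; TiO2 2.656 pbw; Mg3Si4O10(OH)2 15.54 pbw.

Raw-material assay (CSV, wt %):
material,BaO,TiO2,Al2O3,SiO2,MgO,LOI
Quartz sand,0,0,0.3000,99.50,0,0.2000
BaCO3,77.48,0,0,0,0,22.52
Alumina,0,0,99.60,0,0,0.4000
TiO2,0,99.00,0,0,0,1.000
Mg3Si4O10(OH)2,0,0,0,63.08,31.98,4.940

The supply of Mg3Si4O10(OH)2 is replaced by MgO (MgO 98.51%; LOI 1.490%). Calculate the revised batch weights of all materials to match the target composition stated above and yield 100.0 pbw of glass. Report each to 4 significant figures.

Revised batch per 100.0 pbw glass:
  Quartz sand: 68.49 pbw
  BaCO3: 2.626 pbw
  Alumina: 22.10 pbw
  TiO2: 2.656 pbw
  MgO: 5.045 pbw
Total batch = 100.9 pbw; LOI loss = 0.9185 pbw

In-progress results are rounded to 4 significant digits as shown — all internal work holds full precision at all times. Each reported value takes exactly one rounding. The derived quantities (glass mass, LOI, five oxide percentages, yield, the totals) are recomputed using the weight values for 100.0 pbw of glass at exact precision, as written in the problem or the answer.
Per-oxide target masses for 100.0 pbw glass:
  BaO: 2.035% × 100.0 = 2.035 pbw
  TiO2: 2.629% × 100.0 = 2.629 pbw
  Al2O3: 22.22% × 100.0 = 22.22 pbw
  SiO2: 68.15% × 100.0 = 68.15 pbw
  MgO: 4.970% × 100.0 = 4.970 pbw
Sums-versus-targets review applying the batch weights above, under the basis named above (every target is met by its sum within answer rounding):
  BaO: 2.626·0.7748 = 2.035 pbw (target 2.035 pbw)
  TiO2: 2.656·0.9900 = 2.629 pbw (target 2.629 pbw)
  Al2O3: 68.49·0.003000 + 22.10·0.9960 = 22.22 pbw (target 22.22 pbw)
  SiO2: 68.49·0.9950 = 68.15 pbw (target 68.15 pbw)
  MgO: 5.045·0.9851 = 4.970 pbw (target 4.970 pbw)
Mass balance on the glass: whole batch net of LOI = 100.0 pbw (the targets, summed, come to 100.0 pbw; the stated basis being 100.0 pbw — rounding explains the deltas).
Adding the batch up: Σ batch = 100.9 pbw; LOI removed, Σ of batch·LOI: 0.9185 pbw; yield, glass over the total, = 99.09%.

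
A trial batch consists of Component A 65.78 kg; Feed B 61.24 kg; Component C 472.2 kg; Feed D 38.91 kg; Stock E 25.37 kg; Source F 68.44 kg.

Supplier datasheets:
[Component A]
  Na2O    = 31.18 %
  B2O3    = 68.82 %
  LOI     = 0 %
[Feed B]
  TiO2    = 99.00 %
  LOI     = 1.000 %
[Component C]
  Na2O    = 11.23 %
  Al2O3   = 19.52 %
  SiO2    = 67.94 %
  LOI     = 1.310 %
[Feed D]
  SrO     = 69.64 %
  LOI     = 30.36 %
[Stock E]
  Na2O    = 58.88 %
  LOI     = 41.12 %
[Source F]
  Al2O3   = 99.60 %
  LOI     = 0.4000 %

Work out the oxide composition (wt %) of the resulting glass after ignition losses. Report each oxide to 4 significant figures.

Every computation keeps full precision through the solve; in-progress results are displayed with 4-significant-figure rounding on the page — each reported value is rounded once only. The derived quantities (LOI, net glass mass, the yield, the six compositions, the totals) are computed from the weighed amounts per 702.6 kg of glass at full float precision precisely as stated by the problem or answer text.
Oxide-by-oxide delivered mass:
  Na2O: 65.78·0.3118 + 472.2·0.1123 + 25.37·0.5888 = 88.48 kg
  SrO: 38.91·0.6964 = 27.10 kg
  Al2O3: 472.2·0.1952 + 68.44·0.9960 = 160.3 kg
  B2O3: 65.78·0.6882 = 45.27 kg
  TiO2: 61.24·0.9900 = 60.63 kg
  SiO2: 472.2·0.6794 = 320.8 kg
LOI: 61.24·0.01000 + 472.2·0.01310 + 38.91·0.3036 + 25.37·0.4112 + 68.44·0.004000 = 29.32 kg
Resulting glass, batch − LOI: 731.9 − 29.32 = 702.6 kg (equal to the oxide-mass sum)
percent by weight: oxide/glass ×100

Glass mass = 702.6 kg (batch 731.9 − LOI 29.32).
Composition: Na2O 12.59%, SrO 3.857%, Al2O3 22.82%, B2O3 6.443%, TiO2 8.629%, SiO2 45.66%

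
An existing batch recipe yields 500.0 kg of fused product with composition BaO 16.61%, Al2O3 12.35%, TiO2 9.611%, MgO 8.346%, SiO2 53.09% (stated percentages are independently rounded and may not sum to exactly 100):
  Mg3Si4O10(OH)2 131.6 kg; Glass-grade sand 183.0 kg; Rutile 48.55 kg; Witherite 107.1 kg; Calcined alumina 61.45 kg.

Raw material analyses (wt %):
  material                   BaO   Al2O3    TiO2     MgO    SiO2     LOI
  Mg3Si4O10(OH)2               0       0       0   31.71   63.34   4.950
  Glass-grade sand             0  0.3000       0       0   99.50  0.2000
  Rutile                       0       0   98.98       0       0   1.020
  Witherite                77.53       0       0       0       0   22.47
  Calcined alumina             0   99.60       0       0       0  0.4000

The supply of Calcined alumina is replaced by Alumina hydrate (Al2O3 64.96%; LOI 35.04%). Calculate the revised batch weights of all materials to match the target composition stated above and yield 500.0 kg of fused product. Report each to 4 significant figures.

Revised batch per 500.0 kg fused product:
  Mg3Si4O10(OH)2: 131.6 kg
  Glass-grade sand: 183.0 kg
  Rutile: 48.55 kg
  Witherite: 107.1 kg
  Alumina hydrate: 94.21 kg
Total batch = 564.5 kg; LOI loss = 64.45 kg

In-progress results are printed with 4-significant-digit rounding at each printed step — every computation keeps exact precision all the way through. Each reported result is rounded once only; the derived quantities (the totals, yield, five oxide percentages, net glass mass, LOI) are carried using the weight values for 500.0 kg of glass in full float precision, as written in the problem or answer text.
Oxide-by-oxide targets in 500.0 kg fused product:
  BaO: 16.61% × 500.0 = 83.05 kg
  Al2O3: 12.35% × 500.0 = 61.75 kg
  TiO2: 9.611% × 500.0 = 48.06 kg
  MgO: 8.346% × 500.0 = 41.73 kg
  SiO2: 53.09% × 500.0 = 265.4 kg
Mass-balance tally per oxide working from each reported weight, under the basis named above (summed amounts equal target values inside rounding margins):
  BaO: 107.1·0.7753 = 83.03 kg (target 83.05 kg)
  Al2O3: 183.0·0.003000 + 94.21·0.6496 = 61.75 kg (target 61.75 kg)
  TiO2: 48.55·0.9898 = 48.05 kg (target 48.06 kg)
  MgO: 131.6·0.3171 = 41.73 kg (target 41.73 kg)
  SiO2: 131.6·0.6334 + 183.0·0.9950 = 265.4 kg (target 265.4 kg)
Glass-mass sanity pass: batch total minus LOI = 500.0 kg (targets for the oxides total 500.0 kg; stated basis 500.0 kg — differing by rounding only).
Adding the batch up: Σ batch = 564.5 kg; the LOI term Σ batch·LOI equals 64.45 kg; the yield ratio, glass ÷ batch: 88.58%.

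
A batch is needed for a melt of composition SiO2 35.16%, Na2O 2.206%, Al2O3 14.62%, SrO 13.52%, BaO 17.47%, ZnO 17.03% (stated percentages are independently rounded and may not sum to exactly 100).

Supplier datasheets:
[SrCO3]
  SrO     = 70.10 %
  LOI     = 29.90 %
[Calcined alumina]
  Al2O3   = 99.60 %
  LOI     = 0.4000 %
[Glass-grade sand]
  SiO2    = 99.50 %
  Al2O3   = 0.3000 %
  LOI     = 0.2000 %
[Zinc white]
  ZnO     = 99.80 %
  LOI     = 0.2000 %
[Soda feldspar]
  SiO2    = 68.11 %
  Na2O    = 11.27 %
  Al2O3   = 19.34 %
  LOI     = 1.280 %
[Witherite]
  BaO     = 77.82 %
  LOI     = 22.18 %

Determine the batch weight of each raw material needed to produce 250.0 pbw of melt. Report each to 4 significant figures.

Batch per 250.0 pbw melt:
  SrCO3: 48.22 pbw
  Calcined alumina: 27.03 pbw
  Glass-grade sand: 54.84 pbw
  Zinc white: 42.66 pbw
  Soda feldspar: 48.94 pbw
  Witherite: 56.12 pbw
Total batch = 277.8 pbw; LOI loss = 27.79 pbw; yield = 90.00%

Every computation holds exact precision all the way through — mid-chain values are displayed, rounded to 4 significant digits, between the steps — every reported value is rounded just once. Derived quantities are re-derived using the weight values per 250.0 pbw of glass at exact precision (glass mass, six oxide percentages, the totals, ignition loss, yield), as given in the problem or the answer.
Target oxide masses per 250.0 pbw melt:
  SiO2: 35.16% × 250.0 = 87.90 pbw
  Na2O: 2.206% × 250.0 = 5.515 pbw
  Al2O3: 14.62% × 250.0 = 36.55 pbw
  SrO: 13.52% × 250.0 = 33.80 pbw
  BaO: 17.47% × 250.0 = 43.68 pbw
  ZnO: 17.03% × 250.0 = 42.58 pbw
Verifying the oxide balance applying the batch weights above, versus the basis set out (summed amounts equal target values given rounding of the digits):
  SiO2: 54.84·0.9950 + 48.94·0.6811 = 87.90 pbw (target 87.90 pbw)
  Na2O: 48.94·0.1127 = 5.516 pbw (target 5.515 pbw)
  Al2O3: 27.03·0.9960 + 54.84·0.003000 + 48.94·0.1934 = 36.55 pbw (target 36.55 pbw)
  SrO: 48.22·0.7010 = 33.80 pbw (target 33.80 pbw)
  BaO: 56.12·0.7782 = 43.67 pbw (target 43.68 pbw)
  ZnO: 42.66·0.9980 = 42.57 pbw (target 42.58 pbw)
Glass-mass bookkeeping: total charge less LOI = 250.0 pbw (targets for the oxides total 250.0 pbw; with the basis standing at 250.0 pbw — rounding explains the deltas).
Adding the batch up: Σ batch = 277.8 pbw; Σ batch·LOI gives LOI loss = 27.79 pbw; as yield: glass ÷ batch → 90.00%.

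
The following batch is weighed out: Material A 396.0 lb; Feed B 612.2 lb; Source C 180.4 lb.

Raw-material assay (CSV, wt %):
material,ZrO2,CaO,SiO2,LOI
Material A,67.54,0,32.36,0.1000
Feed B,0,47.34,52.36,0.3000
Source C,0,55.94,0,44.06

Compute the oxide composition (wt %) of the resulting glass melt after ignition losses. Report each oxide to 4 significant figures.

Glass mass = 1107 lb (batch 1189 − LOI 81.72).
Composition: ZrO2 24.16%, CaO 35.30%, SiO2 40.54%

Mid-chain values appear rounded to four significant figures on the page; all internal work maintains exact precision through every step — every reported value is rounded once only. The derived quantities are carried in full precision (the yield, the totals, LOI, three oxide percentages, glass mass) from the weighed amounts for 1107 lb of glass as quoted within the problem or answer text.
What the batch supplies per oxide:
  ZrO2: 396.0·0.6754 = 267.5 lb
  CaO: 612.2·0.4734 + 180.4·0.5594 = 390.7 lb
  SiO2: 396.0·0.3236 + 612.2·0.5236 = 448.7 lb
LOI: 396.0·0.001000 + 612.2·0.003000 + 180.4·0.4406 = 81.72 lb
Glass mass = batch − LOI = 1189 − 81.72 = 1107 lb (equal to the oxide-mass sum)
wt % = oxide mass / glass mass × 100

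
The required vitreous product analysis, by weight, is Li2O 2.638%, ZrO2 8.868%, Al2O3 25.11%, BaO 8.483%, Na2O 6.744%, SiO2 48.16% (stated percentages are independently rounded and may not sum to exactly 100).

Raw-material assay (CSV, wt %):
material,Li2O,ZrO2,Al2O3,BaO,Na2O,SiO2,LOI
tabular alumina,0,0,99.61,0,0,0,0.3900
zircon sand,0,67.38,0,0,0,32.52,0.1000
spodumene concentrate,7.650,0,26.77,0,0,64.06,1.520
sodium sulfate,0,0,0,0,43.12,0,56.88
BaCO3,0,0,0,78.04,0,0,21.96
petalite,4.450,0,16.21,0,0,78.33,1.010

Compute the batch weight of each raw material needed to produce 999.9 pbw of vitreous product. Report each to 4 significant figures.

Batch per 999.9 pbw vitreous product:
  tabular alumina: 156.0 pbw
  zircon sand: 131.6 pbw
  spodumene concentrate: 36.18 pbw
  sodium sulfate: 156.4 pbw
  BaCO3: 108.7 pbw
  petalite: 530.5 pbw
Total batch = 1119 pbw; LOI loss = 119.5 pbw; yield = 89.33%

Values along the way are displayed, rounded to four significant figures, at each printed step. Every computation runs at exact precision through the solve — a single rounding produces each reported number; the derived quantities, which include the six compositions, totals, the yield, LOI, net glass mass, are rebuilt at full float precision, as they appear in the problem or answer text, from the batch weights for 999.9 pbw of glass.
Target oxide masses per 999.9 pbw vitreous product:
  Li2O: 2.638% × 999.9 = 26.38 pbw
  ZrO2: 8.868% × 999.9 = 88.67 pbw
  Al2O3: 25.11% × 999.9 = 251.1 pbw
  BaO: 8.483% × 999.9 = 84.82 pbw
  Na2O: 6.744% × 999.9 = 67.43 pbw
  SiO2: 48.16% × 999.9 = 481.6 pbw
Balance tally, oxide-wise, applying the batch weights above, at the basis given (summed amounts equal target values once rounding is allowed for):
  Li2O: 36.18·0.07650 + 530.5·0.04450 = 26.38 pbw (target 26.38 pbw)
  ZrO2: 131.6·0.6738 = 88.67 pbw (target 88.67 pbw)
  Al2O3: 156.0·0.9961 + 36.18·0.2677 + 530.5·0.1621 = 251.1 pbw (target 251.1 pbw)
  BaO: 108.7·0.7804 = 84.83 pbw (target 84.82 pbw)
  Na2O: 156.4·0.4312 = 67.44 pbw (target 67.43 pbw)
  SiO2: 131.6·0.3252 + 36.18·0.6406 + 530.5·0.7833 = 481.5 pbw (target 481.6 pbw)
The glass-mass cross-check: whole batch net of LOI = 999.9 pbw (per-oxide target masses sum to 999.9 pbw; stated basis 999.9 pbw — rounding explains the deltas).
Batch grand total — Σ batch = 1119 pbw; the LOI term Σ batch·LOI equals 119.5 pbw; yield: glass divided by total = 89.33%.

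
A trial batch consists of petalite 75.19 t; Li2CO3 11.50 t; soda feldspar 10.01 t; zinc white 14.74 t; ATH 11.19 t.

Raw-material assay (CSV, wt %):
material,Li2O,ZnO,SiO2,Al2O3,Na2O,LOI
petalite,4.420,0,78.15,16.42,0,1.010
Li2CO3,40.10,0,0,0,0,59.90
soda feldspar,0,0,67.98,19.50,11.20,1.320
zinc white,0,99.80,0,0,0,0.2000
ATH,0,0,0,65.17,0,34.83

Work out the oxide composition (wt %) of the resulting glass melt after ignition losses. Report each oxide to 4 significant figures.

Glass mass = 110.9 t (batch 122.6 − LOI 11.71).
Composition: Li2O 7.154%, ZnO 13.26%, SiO2 59.11%, Al2O3 19.46%, Na2O 1.011%

All internal work maintains exact precision in all steps. In-progress results appear, rounded to four significant figures, between the steps. A single rounding completes each reported number — derived quantities (the totals, glass mass, five oxide percentages, LOI, the yield) are computed in full float precision from the weighed amounts per 110.9 t of glass, as they appear in problem or answer.
Delivered oxide masses:
  Li2O: 75.19·0.04420 + 11.50·0.4010 = 7.935 t
  ZnO: 14.74·0.9980 = 14.71 t
  SiO2: 75.19·0.7815 + 10.01·0.6798 = 65.57 t
  Al2O3: 75.19·0.1642 + 10.01·0.1950 + 11.19·0.6517 = 21.59 t
  Na2O: 10.01·0.1120 = 1.121 t
LOI: 75.19·0.01010 + 11.50·0.5990 + 10.01·0.01320 + 14.74·0.002000 + 11.19·0.3483 = 11.71 t
Net of LOI, the glass mass = 122.6 − 11.71 = 110.9 t (= the summed oxide contributions)
percent share: oxide ÷ glass, ×100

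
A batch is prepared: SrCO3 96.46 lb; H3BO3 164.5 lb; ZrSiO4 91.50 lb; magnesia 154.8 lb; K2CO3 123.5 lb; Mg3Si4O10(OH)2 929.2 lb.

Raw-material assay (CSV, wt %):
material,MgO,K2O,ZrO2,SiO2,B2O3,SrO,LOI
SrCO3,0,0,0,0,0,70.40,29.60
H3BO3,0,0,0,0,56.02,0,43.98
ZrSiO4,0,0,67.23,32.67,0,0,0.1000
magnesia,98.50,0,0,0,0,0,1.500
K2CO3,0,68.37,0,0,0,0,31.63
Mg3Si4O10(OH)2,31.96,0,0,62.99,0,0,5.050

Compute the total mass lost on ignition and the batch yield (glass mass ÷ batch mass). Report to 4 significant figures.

In-progress results appear, rounded to four significant figures, across the worked steps — every computation holds full precision at every stage; each reported result takes a single rounding — derived quantities, including six oxide percentages, the totals, net glass mass, LOI, the yield, are re-derived starting from the weights per 1371 lb of glass at exact precision, precisely as stated by the question or the answer.
Each material's LOI contribution:
  SrCO3: 96.46 × 0.2960 = 28.55 lb
  H3BO3: 164.5 × 0.4398 = 72.35 lb
  ZrSiO4: 91.50 × 0.001000 = 0.09150 lb
  magnesia: 154.8 × 0.01500 = 2.322 lb
  K2CO3: 123.5 × 0.3163 = 39.06 lb
  Mg3Si4O10(OH)2: 929.2 × 0.05050 = 46.92 lb
Total LOI = 189.3 lb
Glass = batch − LOI = 1560 − 189.3 = 1371 lb

LOI loss = 189.3 lb; glass = 1371 lb; yield = 87.87%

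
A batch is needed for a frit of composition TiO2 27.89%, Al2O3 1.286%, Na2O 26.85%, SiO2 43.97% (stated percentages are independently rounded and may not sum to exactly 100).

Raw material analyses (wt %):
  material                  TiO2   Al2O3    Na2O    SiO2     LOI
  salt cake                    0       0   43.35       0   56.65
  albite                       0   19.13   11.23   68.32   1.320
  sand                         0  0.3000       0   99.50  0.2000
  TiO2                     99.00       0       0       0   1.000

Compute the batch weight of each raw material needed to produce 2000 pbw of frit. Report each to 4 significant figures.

Working values are displayed rounded to four significant digits in the printout. All arithmetic maintains full float precision end to end — a single rounding completes each reported result — derived quantities are carried from the weighed amounts on 2000 pbw of glass at full float precision (the totals, yield, LOI, four oxide percentages, net glass mass) as written in either problem or answer.
Target masses of each oxide per 2000 pbw frit:
  TiO2: 27.89% × 2000 = 557.8 pbw
  Al2O3: 1.286% × 2000 = 25.72 pbw
  Na2O: 26.85% × 2000 = 537.0 pbw
  SiO2: 43.97% × 2000 = 879.4 pbw
Oxide-by-oxide audit with the batch weights as given, against the basis in use (oxide sums agree with the targets exact up to rounding of places):
  TiO2: 563.4·0.9900 = 557.8 pbw (target 557.8 pbw)
  Al2O3: 121.9·0.1913 + 800.1·0.003000 = 25.72 pbw (target 25.72 pbw)
  Na2O: 1207·0.4335 + 121.9·0.1123 = 536.9 pbw (target 537.0 pbw)
  SiO2: 121.9·0.6832 + 800.1·0.9950 = 879.4 pbw (target 879.4 pbw)
Consistency of the glass mass: whole batch net of LOI = 2000 pbw (targets for the oxides total 2000 pbw; stated basis 2000 pbw — differing by rounding only).
Summing the batch: Σ batch = 2692 pbw; Σ batch·LOI gives LOI loss = 692.6 pbw; the yield ratio, glass ÷ batch: 74.28%.

Batch per 2000 pbw frit:
  salt cake: 1207 pbw
  albite: 121.9 pbw
  sand: 800.1 pbw
  TiO2: 563.4 pbw
Total batch = 2692 pbw; LOI loss = 692.6 pbw; yield = 74.28%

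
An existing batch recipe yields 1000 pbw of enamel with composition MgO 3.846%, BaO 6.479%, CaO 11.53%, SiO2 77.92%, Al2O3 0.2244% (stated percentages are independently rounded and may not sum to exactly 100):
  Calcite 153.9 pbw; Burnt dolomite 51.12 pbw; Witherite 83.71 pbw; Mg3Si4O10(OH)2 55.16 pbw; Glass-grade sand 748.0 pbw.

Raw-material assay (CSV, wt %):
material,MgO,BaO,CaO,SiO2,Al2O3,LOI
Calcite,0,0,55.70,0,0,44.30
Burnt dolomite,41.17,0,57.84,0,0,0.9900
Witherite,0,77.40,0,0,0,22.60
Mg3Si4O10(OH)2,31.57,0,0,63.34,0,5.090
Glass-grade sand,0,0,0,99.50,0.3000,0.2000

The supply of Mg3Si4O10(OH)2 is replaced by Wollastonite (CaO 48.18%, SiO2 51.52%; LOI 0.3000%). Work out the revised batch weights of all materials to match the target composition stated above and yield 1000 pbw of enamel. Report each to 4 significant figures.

All internal work maintains full precision all the way through. Values along the way are shown, rounded to four significant digits, on the page; every reported value carries a single rounding; all derived quantities are computed at full float precision (ignition loss, net glass mass, the five compositions, the yield, the totals) from the weighed amounts for 1000 pbw of glass, as given in the problem or the answer.
Oxide-by-oxide targets in 1000 pbw enamel:
  MgO: 3.846% × 1000 = 38.46 pbw
  BaO: 6.479% × 1000 = 64.79 pbw
  CaO: 11.53% × 1000 = 115.3 pbw
  SiO2: 77.92% × 1000 = 779.2 pbw
  Al2O3: 0.2244% × 1000 = 2.244 pbw
Verifying the oxide balance applying the batch weights above, relative to the basis at hand (sum by sum, the targets are met modulo rounding of the values):
  MgO: 93.42·0.4117 = 38.46 pbw (target 38.46 pbw)
  BaO: 83.71·0.7740 = 64.79 pbw (target 64.79 pbw)
  CaO: 51.33·0.5570 + 93.42·0.5784 + 67.82·0.4818 = 115.3 pbw (target 115.3 pbw)
  SiO2: 67.82·0.5152 + 748.0·0.9950 = 779.2 pbw (target 779.2 pbw)
  Al2O3: 748.0·0.003000 = 2.244 pbw (target 2.244 pbw)
Glass-mass closure: total batch − LOI = 1000 pbw (summing oxide targets gives 1000 pbw; the stated basis being 1000 pbw — differing by rounding only).
Total batch = Σ batch = 1044 pbw; the LOI term Σ batch·LOI equals 44.28 pbw; the yield ratio, glass ÷ batch: 95.76%.

Revised batch per 1000 pbw enamel:
  Calcite: 51.33 pbw
  Burnt dolomite: 93.42 pbw
  Witherite: 83.71 pbw
  Wollastonite: 67.82 pbw
  Glass-grade sand: 748.0 pbw
Total batch = 1044 pbw; LOI loss = 44.28 pbw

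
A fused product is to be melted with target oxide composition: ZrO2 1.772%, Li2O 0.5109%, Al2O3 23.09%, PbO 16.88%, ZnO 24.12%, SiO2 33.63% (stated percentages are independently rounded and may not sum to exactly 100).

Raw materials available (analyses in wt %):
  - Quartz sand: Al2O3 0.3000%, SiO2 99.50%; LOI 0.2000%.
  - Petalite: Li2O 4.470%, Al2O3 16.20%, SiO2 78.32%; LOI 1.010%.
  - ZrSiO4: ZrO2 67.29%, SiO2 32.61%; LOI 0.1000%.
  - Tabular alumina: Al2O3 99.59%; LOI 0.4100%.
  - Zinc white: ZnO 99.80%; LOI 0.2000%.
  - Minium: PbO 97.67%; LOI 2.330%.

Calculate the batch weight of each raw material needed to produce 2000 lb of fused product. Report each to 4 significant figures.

Values along the way are displayed, rounded to four significant digits, across the worked steps — each numeric step runs at exact precision at all times — every reported number takes a single rounding — all derived quantities, including the totals, yield, ignition loss, six oxide percentages, net glass mass, are carried from the weighed amounts on 2000 lb of glass at exact precision as they appear in the problem or the answer.
Target oxide masses per 2000 lb fused product:
  ZrO2: 1.772% × 2000 = 35.44 lb
  Li2O: 0.5109% × 2000 = 10.22 lb
  Al2O3: 23.09% × 2000 = 461.8 lb
  PbO: 16.88% × 2000 = 337.6 lb
  ZnO: 24.12% × 2000 = 482.4 lb
  SiO2: 33.63% × 2000 = 672.6 lb
Checking each oxide sum per the reported batch figures, at the basis given (sums match the target masses inside rounding margins):
  ZrO2: 52.67·0.6729 = 35.44 lb (target 35.44 lb)
  Li2O: 228.6·0.04470 = 10.22 lb (target 10.22 lb)
  Al2O3: 478.8·0.003000 + 228.6·0.1620 + 425.1·0.9959 = 461.8 lb (target 461.8 lb)
  PbO: 345.7·0.9767 = 337.6 lb (target 337.6 lb)
  ZnO: 483.4·0.9980 = 482.4 lb (target 482.4 lb)
  SiO2: 478.8·0.9950 + 228.6·0.7832 + 52.67·0.3261 = 672.6 lb (target 672.6 lb)
Glass-mass sanity pass: batch total minus LOI = 2000 lb (per-oxide target masses sum to 2000 lb; the stated basis being 2000 lb — gaps are rounding artifacts).
Summing the batch: Σ batch = 2014 lb; the LOI term Σ batch·LOI equals 14.08 lb; glass ÷ batch gives a yield of 99.30%.

Batch per 2000 lb fused product:
  Quartz sand: 478.8 lb
  Petalite: 228.6 lb
  ZrSiO4: 52.67 lb
  Tabular alumina: 425.1 lb
  Zinc white: 483.4 lb
  Minium: 345.7 lb
Total batch = 2014 lb; LOI loss = 14.08 lb; yield = 99.30%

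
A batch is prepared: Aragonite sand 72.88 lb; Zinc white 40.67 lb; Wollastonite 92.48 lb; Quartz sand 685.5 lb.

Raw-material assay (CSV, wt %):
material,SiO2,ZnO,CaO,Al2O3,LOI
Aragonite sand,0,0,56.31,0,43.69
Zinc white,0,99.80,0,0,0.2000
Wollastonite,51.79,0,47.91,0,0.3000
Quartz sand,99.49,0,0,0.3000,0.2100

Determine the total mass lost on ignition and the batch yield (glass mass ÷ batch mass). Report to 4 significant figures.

LOI loss = 33.64 lb; glass = 857.9 lb; yield = 96.23%

The whole derivation maintains full float precision at all times. The intermediate values are displayed, with 4-significant-figure rounding, within the worked lines — exactly one rounding is applied to every reported figure. All derived quantities are re-derived from the weighed amounts at 857.9 lb of glass at exact precision (totals, glass mass, the four compositions, LOI, the yield), exactly as printed in the question or the answer.
Loss on ignition, line by line:
  Aragonite sand: 72.88 × 0.4369 = 31.84 lb
  Zinc white: 40.67 × 0.002000 = 0.08134 lb
  Wollastonite: 92.48 × 0.003000 = 0.2774 lb
  Quartz sand: 685.5 × 0.002100 = 1.440 lb
Total LOI = 33.64 lb
Glass = batch − LOI = 891.5 − 33.64 = 857.9 lb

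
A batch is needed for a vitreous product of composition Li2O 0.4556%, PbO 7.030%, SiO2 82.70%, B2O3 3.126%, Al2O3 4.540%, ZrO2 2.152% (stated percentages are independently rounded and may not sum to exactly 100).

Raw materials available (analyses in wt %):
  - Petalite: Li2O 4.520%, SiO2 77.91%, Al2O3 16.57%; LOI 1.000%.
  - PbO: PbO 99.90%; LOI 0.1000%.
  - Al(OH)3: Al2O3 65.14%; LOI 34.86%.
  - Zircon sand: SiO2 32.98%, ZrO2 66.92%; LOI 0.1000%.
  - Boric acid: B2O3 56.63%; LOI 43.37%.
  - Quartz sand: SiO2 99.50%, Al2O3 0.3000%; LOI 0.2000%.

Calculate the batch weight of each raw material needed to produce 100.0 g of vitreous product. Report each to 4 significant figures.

Intermediates are shown rounded off to 4 significant figures at each printed step — all arithmetic carries exact precision from first step to last; each reported figure is rounded exactly once — all derived quantities are re-derived at full float precision (ignition loss, glass mass, totals, the six compositions, the yield) starting from the weights at 100.0 g of glass, as written in problem or answer.
Per-oxide target masses for 100.0 g vitreous product:
  Li2O: 0.4556% × 100.0 = 0.4556 g
  PbO: 7.030% × 100.0 = 7.030 g
  SiO2: 82.70% × 100.0 = 82.70 g
  B2O3: 3.126% × 100.0 = 3.126 g
  Al2O3: 4.540% × 100.0 = 4.540 g
  ZrO2: 2.152% × 100.0 = 2.152 g
Balance tally, oxide-wise, using the reported weights, for the quoted basis mass (summed amounts equal target values within answer rounding):
  Li2O: 10.08·0.04520 = 0.4556 g (target 0.4556 g)
  PbO: 7.037·0.9990 = 7.030 g (target 7.030 g)
  SiO2: 10.08·0.7791 + 3.216·0.3298 + 74.16·0.9950 = 82.70 g (target 82.70 g)
  B2O3: 5.520·0.5663 = 3.126 g (target 3.126 g)
  Al2O3: 10.08·0.1657 + 4.064·0.6514 + 74.16·0.003000 = 4.540 g (target 4.540 g)
  ZrO2: 3.216·0.6692 = 2.152 g (target 2.152 g)
Consistency of the glass mass: Σ batch − LOI loss = 100.0 g (summing oxide targets gives 100.0 g; the stated basis being 100.0 g — differing by rounding only).
Total batch = Σ batch = 104.1 g; Σ batch·LOI gives LOI loss = 4.070 g; yield, glass over the total, = 96.09%.

Batch per 100.0 g vitreous product:
  Petalite: 10.08 g
  PbO: 7.037 g
  Al(OH)3: 4.064 g
  Zircon sand: 3.216 g
  Boric acid: 5.520 g
  Quartz sand: 74.16 g
Total batch = 104.1 g; LOI loss = 4.070 g; yield = 96.09%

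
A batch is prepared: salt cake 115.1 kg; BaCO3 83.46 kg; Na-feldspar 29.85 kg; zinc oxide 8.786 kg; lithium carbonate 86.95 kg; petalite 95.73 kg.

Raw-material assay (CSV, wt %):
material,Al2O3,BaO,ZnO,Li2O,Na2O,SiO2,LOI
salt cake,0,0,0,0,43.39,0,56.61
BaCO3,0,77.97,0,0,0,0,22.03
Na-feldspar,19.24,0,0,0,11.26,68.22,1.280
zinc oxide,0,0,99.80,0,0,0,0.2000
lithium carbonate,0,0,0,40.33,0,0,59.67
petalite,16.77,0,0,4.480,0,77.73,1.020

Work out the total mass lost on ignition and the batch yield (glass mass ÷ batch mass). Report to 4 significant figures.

The working math holds full precision at every stage; values along the way are rounded off to 4 significant digits wherever printed — every reported result is rounded once only — derived quantities, including six oxide percentages, the totals, net glass mass, LOI, the yield, are re-derived using the weight values on 283.1 kg of glass in full precision, as set out in the problem or answer text.
LOI of each material in turn:
  salt cake: 115.1 × 0.5661 = 65.16 kg
  BaCO3: 83.46 × 0.2203 = 18.39 kg
  Na-feldspar: 29.85 × 0.01280 = 0.3821 kg
  zinc oxide: 8.786 × 0.002000 = 0.01757 kg
  lithium carbonate: 86.95 × 0.5967 = 51.88 kg
  petalite: 95.73 × 0.01020 = 0.9764 kg
Total LOI = 136.8 kg
Glass = batch − LOI = 419.9 − 136.8 = 283.1 kg

LOI loss = 136.8 kg; glass = 283.1 kg; yield = 67.42%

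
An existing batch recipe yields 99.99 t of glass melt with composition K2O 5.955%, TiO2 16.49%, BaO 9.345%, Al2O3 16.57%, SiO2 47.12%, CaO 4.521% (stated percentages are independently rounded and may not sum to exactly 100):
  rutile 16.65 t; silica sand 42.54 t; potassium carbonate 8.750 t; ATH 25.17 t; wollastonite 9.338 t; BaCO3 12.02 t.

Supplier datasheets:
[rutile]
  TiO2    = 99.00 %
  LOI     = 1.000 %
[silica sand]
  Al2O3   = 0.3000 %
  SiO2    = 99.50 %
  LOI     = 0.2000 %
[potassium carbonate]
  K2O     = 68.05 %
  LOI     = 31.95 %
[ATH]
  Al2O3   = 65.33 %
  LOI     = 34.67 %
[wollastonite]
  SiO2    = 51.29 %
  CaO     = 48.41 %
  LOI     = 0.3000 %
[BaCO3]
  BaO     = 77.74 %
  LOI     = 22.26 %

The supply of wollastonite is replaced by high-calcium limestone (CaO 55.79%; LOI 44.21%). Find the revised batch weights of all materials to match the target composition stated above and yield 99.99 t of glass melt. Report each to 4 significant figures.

In-progress results appear rounded to 4 significant digits in the working; all internal work carries exact precision throughout — exactly one rounding lands on every reported value; all derived quantities, which include six oxide percentages, the totals, ignition loss, net glass mass, the yield, are recomputed at full precision, exactly as shown in the question or the answer, from the batch weights per 99.99 t of glass.
Oxide-by-oxide targets in 99.99 t glass melt:
  K2O: 5.955% × 99.99 = 5.954 t
  TiO2: 16.49% × 99.99 = 16.49 t
  BaO: 9.345% × 99.99 = 9.344 t
  Al2O3: 16.57% × 99.99 = 16.57 t
  SiO2: 47.12% × 99.99 = 47.12 t
  CaO: 4.521% × 99.99 = 4.521 t
Verifying the oxide balance given the weights on record, versus the basis set out (summed amounts equal target values modulo rounding of the values):
  K2O: 8.750·0.6805 = 5.954 t (target 5.954 t)
  TiO2: 16.65·0.9900 = 16.48 t (target 16.49 t)
  BaO: 12.02·0.7774 = 9.344 t (target 9.344 t)
  Al2O3: 47.35·0.003000 + 25.14·0.6533 = 16.57 t (target 16.57 t)
  SiO2: 47.35·0.9950 = 47.11 t (target 47.12 t)
  CaO: 8.103·0.5579 = 4.521 t (target 4.521 t)
Glass mass check: Σ batch − LOI loss = 99.98 t (summing oxide targets gives 99.99 t; versus the stated basis of 99.99 t — deltas are rounding alone).
Summing the batch: Σ batch = 118.0 t; loss to ignition Σ batch·LOI = 18.03 t; glass ÷ batch gives a yield of 84.72%.

Revised batch per 99.99 t glass melt:
  rutile: 16.65 t
  silica sand: 47.35 t
  potassium carbonate: 8.750 t
  ATH: 25.14 t
  high-calcium limestone: 8.103 t
  BaCO3: 12.02 t
Total batch = 118.0 t; LOI loss = 18.03 t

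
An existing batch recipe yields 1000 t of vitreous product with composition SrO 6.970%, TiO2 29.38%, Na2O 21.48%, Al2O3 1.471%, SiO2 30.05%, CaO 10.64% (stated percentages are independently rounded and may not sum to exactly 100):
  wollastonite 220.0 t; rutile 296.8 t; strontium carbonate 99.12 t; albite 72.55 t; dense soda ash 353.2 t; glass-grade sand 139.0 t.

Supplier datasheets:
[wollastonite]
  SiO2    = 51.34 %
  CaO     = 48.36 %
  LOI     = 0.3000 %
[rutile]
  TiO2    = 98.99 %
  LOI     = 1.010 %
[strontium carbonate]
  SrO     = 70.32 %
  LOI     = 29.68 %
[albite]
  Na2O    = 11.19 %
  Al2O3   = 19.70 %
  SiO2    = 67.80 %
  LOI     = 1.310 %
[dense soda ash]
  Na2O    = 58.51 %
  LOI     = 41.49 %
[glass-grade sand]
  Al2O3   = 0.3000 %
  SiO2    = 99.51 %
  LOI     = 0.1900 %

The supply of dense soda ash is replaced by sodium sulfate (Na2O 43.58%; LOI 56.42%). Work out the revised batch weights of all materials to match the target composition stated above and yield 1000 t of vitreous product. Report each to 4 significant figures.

Revised batch per 1000 t vitreous product:
  wollastonite: 220.0 t
  rutile: 296.8 t
  strontium carbonate: 99.12 t
  albite: 72.55 t
  sodium sulfate: 474.3 t
  glass-grade sand: 139.0 t
Total batch = 1302 t; LOI loss = 301.9 t

All internal work holds full float precision end to end; working values are displayed rounded to four significant figures within the worked lines. Every reported value is rounded only once — the derived quantities are carried using the weight values for 1000 t of glass at exact precision (six oxide percentages, ignition loss, the yield, totals, net glass mass) exactly as shown in the problem or answer text.
The oxide mass targets at 1000 t vitreous product:
  SrO: 6.970% × 1000 = 69.70 t
  TiO2: 29.38% × 1000 = 293.8 t
  Na2O: 21.48% × 1000 = 214.8 t
  Al2O3: 1.471% × 1000 = 14.71 t
  SiO2: 30.05% × 1000 = 300.5 t
  CaO: 10.64% × 1000 = 106.4 t
Sums-versus-targets review working from each reported weight, against the basis in use (every target is met by its sum up to rounding of the answer):
  SrO: 99.12·0.7032 = 69.70 t (target 69.70 t)
  TiO2: 296.8·0.9899 = 293.8 t (target 293.8 t)
  Na2O: 72.55·0.1119 + 474.3·0.4358 = 214.8 t (target 214.8 t)
  Al2O3: 72.55·0.1970 + 139.0·0.003000 = 14.71 t (target 14.71 t)
  SiO2: 220.0·0.5134 + 72.55·0.6780 + 139.0·0.9951 = 300.5 t (target 300.5 t)
  CaO: 220.0·0.4836 = 106.4 t (target 106.4 t)
Mass balance on the glass: batch Σ − ignition loss = 999.9 t (the Σ of target masses is 999.9 t; the stated basis being 1000 t — any gap is answer rounding).
Batch total: Σ batch = 1302 t; LOI loss = Σ batch·LOI = 301.9 t; as yield: glass ÷ batch → 76.81%.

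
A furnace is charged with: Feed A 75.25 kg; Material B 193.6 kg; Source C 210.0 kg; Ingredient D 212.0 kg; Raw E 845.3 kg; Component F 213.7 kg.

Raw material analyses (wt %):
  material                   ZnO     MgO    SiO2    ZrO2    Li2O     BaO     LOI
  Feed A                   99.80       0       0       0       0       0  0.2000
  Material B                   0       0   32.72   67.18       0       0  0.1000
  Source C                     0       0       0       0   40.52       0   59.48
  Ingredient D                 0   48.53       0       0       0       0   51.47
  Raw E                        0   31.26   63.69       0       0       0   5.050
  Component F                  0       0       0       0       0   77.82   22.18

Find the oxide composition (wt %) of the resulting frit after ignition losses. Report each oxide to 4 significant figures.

Glass mass = 1425 kg (batch 1750 − LOI 324.5).
Composition: ZnO 5.269%, MgO 25.76%, SiO2 42.21%, ZrO2 9.125%, Li2O 5.970%, BaO 11.67%

Exact precision is carried through the solve. Rounding to 4 significant digits applies to every intermediate as shown — every reported number sees exactly one rounding — derived quantities (the six compositions, glass mass, the totals, yield, LOI) are computed in exact precision from the batch weights at 1425 kg of glass, precisely as stated by either problem or answer.
What the batch supplies per oxide:
  ZnO: 75.25·0.9980 = 75.10 kg
  MgO: 212.0·0.4853 + 845.3·0.3126 = 367.1 kg
  SiO2: 193.6·0.3272 + 845.3·0.6369 = 601.7 kg
  ZrO2: 193.6·0.6718 = 130.1 kg
  Li2O: 210.0·0.4052 = 85.09 kg
  BaO: 213.7·0.7782 = 166.3 kg
LOI: 75.25·0.002000 + 193.6·0.001000 + 210.0·0.5948 + 212.0·0.5147 + 845.3·0.05050 + 213.7·0.2218 = 324.5 kg
Net of LOI, the glass mass = 1750 − 324.5 = 1425 kg (consistent with Σ oxide mass)
each wt % is 100 × oxide ÷ glass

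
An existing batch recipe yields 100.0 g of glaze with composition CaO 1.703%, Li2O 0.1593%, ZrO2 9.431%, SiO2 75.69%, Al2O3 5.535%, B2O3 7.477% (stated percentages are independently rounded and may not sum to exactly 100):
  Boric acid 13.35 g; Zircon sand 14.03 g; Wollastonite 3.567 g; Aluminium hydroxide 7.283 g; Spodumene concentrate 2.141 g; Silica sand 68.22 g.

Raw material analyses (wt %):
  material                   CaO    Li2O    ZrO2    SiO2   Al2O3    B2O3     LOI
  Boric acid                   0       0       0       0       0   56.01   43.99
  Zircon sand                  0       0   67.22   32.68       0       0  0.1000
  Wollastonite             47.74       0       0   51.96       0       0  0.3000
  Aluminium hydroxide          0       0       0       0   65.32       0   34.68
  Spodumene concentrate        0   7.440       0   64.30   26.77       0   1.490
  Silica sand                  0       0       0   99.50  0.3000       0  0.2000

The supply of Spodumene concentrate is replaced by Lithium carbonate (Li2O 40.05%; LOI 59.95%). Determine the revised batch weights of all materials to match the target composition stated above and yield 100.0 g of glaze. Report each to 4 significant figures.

Every computation keeps full float precision throughout — values along the way appear (rounded to 4 significant digits) when written out — each reported number takes a single rounding — all derived quantities (the totals, LOI, glass mass, yield, the six compositions) are re-derived from the weighed amounts at 100.0 g of glass in full precision as given in the problem or answer text.
Target oxide masses per 100.0 g glaze:
  CaO: 1.703% × 100.0 = 1.703 g
  Li2O: 0.1593% × 100.0 = 0.1593 g
  ZrO2: 9.431% × 100.0 = 9.431 g
  SiO2: 75.69% × 100.0 = 75.69 g
  Al2O3: 5.535% × 100.0 = 5.535 g
  B2O3: 7.477% × 100.0 = 7.477 g
Checking each oxide sum applying the batch weights above, relative to the basis at hand (summed amounts equal target values exact up to rounding of places):
  CaO: 3.567·0.4774 = 1.703 g (target 1.703 g)
  Li2O: 0.3978·0.4005 = 0.1593 g (target 0.1593 g)
  ZrO2: 14.03·0.6722 = 9.431 g (target 9.431 g)
  SiO2: 14.03·0.3268 + 3.567·0.5196 + 69.60·0.9950 = 75.69 g (target 75.69 g)
  Al2O3: 8.154·0.6532 + 69.60·0.003000 = 5.535 g (target 5.535 g)
  B2O3: 13.35·0.5601 = 7.477 g (target 7.477 g)
Consistency of the glass mass: total batch − LOI = 100.0 g (the Σ of target masses is 100.0 g; versus the stated basis of 100.0 g — a pure rounding effect).
Batch grand total — Σ batch = 109.1 g; LOI loss = Σ batch·LOI = 9.103 g; yield: glass divided by total = 91.66%.

Revised batch per 100.0 g glaze:
  Boric acid: 13.35 g
  Zircon sand: 14.03 g
  Wollastonite: 3.567 g
  Aluminium hydroxide: 8.154 g
  Lithium carbonate: 0.3978 g
  Silica sand: 69.60 g
Total batch = 109.1 g; LOI loss = 9.103 g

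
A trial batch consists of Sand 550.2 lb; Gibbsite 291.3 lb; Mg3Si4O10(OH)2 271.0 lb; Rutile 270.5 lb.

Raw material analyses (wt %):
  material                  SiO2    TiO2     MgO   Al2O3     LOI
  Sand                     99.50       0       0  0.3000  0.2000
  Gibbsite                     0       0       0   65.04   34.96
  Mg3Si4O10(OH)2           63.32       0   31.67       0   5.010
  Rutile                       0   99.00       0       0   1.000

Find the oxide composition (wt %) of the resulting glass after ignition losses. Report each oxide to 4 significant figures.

Glass mass = 1264 lb (batch 1383 − LOI 119.2).
Composition: SiO2 56.90%, TiO2 21.19%, MgO 6.791%, Al2O3 15.12%

The whole derivation holds exact precision from first step to last — working values are shown rounded to four significant digits when written out; each reported number is rounded a single time; all derived quantities, which include the four compositions, totals, yield, glass mass, ignition loss, are re-derived at full float precision, precisely as stated by question or answer, using the weight values for 1264 lb of glass.
Per-oxide mass from batch:
  SiO2: 550.2·0.9950 + 271.0·0.6332 = 719.0 lb
  TiO2: 270.5·0.9900 = 267.8 lb
  MgO: 271.0·0.3167 = 85.83 lb
  Al2O3: 550.2·0.003000 + 291.3·0.6504 = 191.1 lb
LOI: 550.2·0.002000 + 291.3·0.3496 + 271.0·0.05010 + 270.5·0.01000 = 119.2 lb
Resulting glass, batch − LOI: 1383 − 119.2 = 1264 lb (= Σ oxide masses)
wt % = oxide mass / glass mass × 100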